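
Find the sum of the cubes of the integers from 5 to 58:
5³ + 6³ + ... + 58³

Use ∑_{k=1}^{n} k³ = [n(n+1)/2]², then subtract the first 4 terms.
∑_{k=1}^{58} k³ = [58×59/2]² = 1711² = 2927521
∑_{k=1}^{4} k³ = [4×5/2]² = 10² = 100
∑_{k=5}^{58} k³ = 2927521 - 100 = 2927421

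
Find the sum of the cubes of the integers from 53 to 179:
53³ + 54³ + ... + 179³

Use ∑_{k=1}^{n} k³ = [n(n+1)/2]², then subtract the first 52 terms.
∑_{k=1}^{179} k³ = [179×180/2]² = 16110² = 259532100
∑_{k=1}^{52} k³ = [52×53/2]² = 1378² = 1898884
∑_{k=53}^{179} k³ = 259532100 - 1898884 = 257633216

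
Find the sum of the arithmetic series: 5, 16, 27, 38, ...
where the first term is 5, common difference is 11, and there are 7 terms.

Sₙ = n/2 × (first + last)
Last term = a + (n-1)d = 5 + (7-1)×11 = 71
S_7 = 7/2 × (5 + 71)
S_7 = 7/2 × 76 = 266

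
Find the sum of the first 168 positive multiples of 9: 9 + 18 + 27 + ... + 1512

Factor out 9: = 9(1 + 2 + ... + 168) = 9 × n(n+1)/2
= 9 × 168×169/2
= 9 × 14196
= 127764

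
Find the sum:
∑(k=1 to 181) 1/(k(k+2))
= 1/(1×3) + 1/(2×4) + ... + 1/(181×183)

Partial fractions: 1/(k(k+2)) = (1/2)[1/k - 1/(k+2)]
Telescoping leaves the first two and last two terms:
= (1/2)[1/1 + 1/2 - 1/182 - 1/183]
= 24797/33306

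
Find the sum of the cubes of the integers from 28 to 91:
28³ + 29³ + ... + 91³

Use ∑_{k=1}^{n} k³ = [n(n+1)/2]², then subtract the first 27 terms.
∑_{k=1}^{91} k³ = [91×92/2]² = 4186² = 17522596
∑_{k=1}^{27} k³ = [27×28/2]² = 378² = 142884
∑_{k=28}^{91} k³ = 17522596 - 142884 = 17379712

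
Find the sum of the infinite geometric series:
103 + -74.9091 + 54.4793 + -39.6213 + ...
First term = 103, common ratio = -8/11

For |r| < 1, S = a / (1 - r)
S = 103 / (1 - (-8/11))
S = 103 / (19/11)
S = 1133/19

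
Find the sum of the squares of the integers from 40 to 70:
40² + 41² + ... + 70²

Use ∑_{k=1}^{n} k² = n(n+1)(2n+1)/6, then subtract the first 39 terms.
∑_{k=1}^{70} k² = 70×71×141/6 = 116795
∑_{k=1}^{39} k² = 39×40×79/6 = 20540
∑_{k=40}^{70} k² = 116795 - 20540 = 96255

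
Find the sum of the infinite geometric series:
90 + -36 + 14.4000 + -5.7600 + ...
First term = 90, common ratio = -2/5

For |r| < 1, S = a / (1 - r)
S = 90 / (1 - (-2/5))
S = 90 / (7/5)
S = 450/7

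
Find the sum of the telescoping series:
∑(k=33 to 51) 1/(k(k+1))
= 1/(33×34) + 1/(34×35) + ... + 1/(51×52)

Partial fractions: 1/(k(k+1)) = 1/k - 1/(k+1)
The series telescopes:
= (1/33 - 1/34) + (1/34 - 1/35) + ... + (1/51 - 1/52)
= 1/33 - 1/52
= 19/1716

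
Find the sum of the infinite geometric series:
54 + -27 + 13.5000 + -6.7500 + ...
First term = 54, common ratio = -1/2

For |r| < 1, S = a / (1 - r)
S = 54 / (1 - (-1/2))
S = 54 / (3/2)
S = 36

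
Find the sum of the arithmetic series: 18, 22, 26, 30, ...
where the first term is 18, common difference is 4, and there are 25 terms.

Sₙ = n/2 × (first + last)
Last term = a + (n-1)d = 18 + (25-1)×4 = 114
S_25 = 25/2 × (18 + 114)
S_25 = 25/2 × 132 = 1650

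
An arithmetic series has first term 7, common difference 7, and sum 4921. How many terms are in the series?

Using S = n/2 × [2a + (n-1)d]
4921 = n/2 × [2(7) + (n-1)(7)]
4921 = n/2 × [14 + 7n - 7]
9842 = n × [7 + 7n]
7n² + (7)n - 9842 = 0
Discriminant: Δ = (7)² - 4(7)(-9842) = 49 + 275576 = 275625
√Δ = 525
n = [-(7) + √Δ] / (2·7) = (-7 + 525) / 14 = 518 / 14 = 37
(The negative root is discarded since n must be a positive integer.)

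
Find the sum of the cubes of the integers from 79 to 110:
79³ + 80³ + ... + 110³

Use ∑_{k=1}^{n} k³ = [n(n+1)/2]², then subtract the first 78 terms.
∑_{k=1}^{110} k³ = [110×111/2]² = 6105² = 37271025
∑_{k=1}^{78} k³ = [78×79/2]² = 3081² = 9492561
∑_{k=79}^{110} k³ = 37271025 - 9492561 = 27778464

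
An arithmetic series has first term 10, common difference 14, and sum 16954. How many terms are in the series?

Using S = n/2 × [2a + (n-1)d]
16954 = n/2 × [2(10) + (n-1)(14)]
16954 = n/2 × [20 + 14n - 14]
33908 = n × [6 + 14n]
14n² + (6)n - 33908 = 0
Discriminant: Δ = (6)² - 4(14)(-33908) = 36 + 1898848 = 1898884
√Δ = 1378
n = [-(6) + √Δ] / (2·14) = (-6 + 1378) / 28 = 1372 / 28 = 49
(The negative root is discarded since n must be a positive integer.)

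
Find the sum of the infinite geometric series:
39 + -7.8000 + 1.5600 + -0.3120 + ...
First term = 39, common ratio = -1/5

For |r| < 1, S = a / (1 - r)
S = 39 / (1 - (-1/5))
S = 39 / (6/5)
S = 65/2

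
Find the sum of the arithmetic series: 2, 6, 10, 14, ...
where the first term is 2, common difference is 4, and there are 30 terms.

Sₙ = n/2 × (first + last)
Last term = a + (n-1)d = 2 + (30-1)×4 = 118
S_30 = 30/2 × (2 + 118)
S_30 = 30/2 × 120 = 1800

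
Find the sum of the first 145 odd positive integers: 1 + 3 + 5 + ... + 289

Sum of first n odd numbers = n²
= 145²
= 21025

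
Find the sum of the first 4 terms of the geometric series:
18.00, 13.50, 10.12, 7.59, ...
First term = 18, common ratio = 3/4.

Sₙ = a(1 - rⁿ) / (1 - r)
S_4 = 18(1 - (3/4)^4) / (1 - (3/4))
S_4 = 18(1 - (81/256)) / (1/4)
S_4 = 1575/32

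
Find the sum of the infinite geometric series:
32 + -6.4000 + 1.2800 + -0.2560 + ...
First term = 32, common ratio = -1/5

For |r| < 1, S = a / (1 - r)
S = 32 / (1 - (-1/5))
S = 32 / (6/5)
S = 80/3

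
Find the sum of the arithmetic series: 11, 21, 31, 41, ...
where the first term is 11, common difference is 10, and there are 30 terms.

Sₙ = n/2 × (first + last)
Last term = a + (n-1)d = 11 + (30-1)×10 = 301
S_30 = 30/2 × (11 + 301)
S_30 = 30/2 × 312 = 4680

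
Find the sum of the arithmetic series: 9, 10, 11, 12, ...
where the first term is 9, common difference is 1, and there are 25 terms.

Sₙ = n/2 × (first + last)
Last term = a + (n-1)d = 9 + (25-1)×1 = 33
S_25 = 25/2 × (9 + 33)
S_25 = 25/2 × 42 = 525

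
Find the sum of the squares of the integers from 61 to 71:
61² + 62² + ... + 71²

Use ∑_{k=1}^{n} k² = n(n+1)(2n+1)/6, then subtract the first 60 terms.
∑_{k=1}^{71} k² = 71×72×143/6 = 121836
∑_{k=1}^{60} k² = 60×61×121/6 = 73810
∑_{k=61}^{71} k² = 121836 - 73810 = 48026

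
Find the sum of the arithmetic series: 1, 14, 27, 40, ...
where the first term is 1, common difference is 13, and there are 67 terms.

Sₙ = n/2 × (first + last)
Last term = a + (n-1)d = 1 + (67-1)×13 = 859
S_67 = 67/2 × (1 + 859)
S_67 = 67/2 × 860 = 28810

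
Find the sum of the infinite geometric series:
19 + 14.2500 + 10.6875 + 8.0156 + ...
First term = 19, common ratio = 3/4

For |r| < 1, S = a / (1 - r)
S = 19 / (1 - (3/4))
S = 19 / (1/4)
S = 76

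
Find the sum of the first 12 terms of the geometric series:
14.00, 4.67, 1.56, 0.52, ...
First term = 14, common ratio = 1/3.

Sₙ = a(1 - rⁿ) / (1 - r)
S_12 = 14(1 - (1/3)^12) / (1 - (1/3))
S_12 = 14(1 - (1/531441)) / (2/3)
S_12 = 3720080/177147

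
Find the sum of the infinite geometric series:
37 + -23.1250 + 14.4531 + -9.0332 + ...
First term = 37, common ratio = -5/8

For |r| < 1, S = a / (1 - r)
S = 37 / (1 - (-5/8))
S = 37 / (13/8)
S = 296/13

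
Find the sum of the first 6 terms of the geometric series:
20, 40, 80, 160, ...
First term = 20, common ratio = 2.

Sₙ = a(1 - rⁿ) / (1 - r)
S_6 = 20(1 - 2^6) / (1 - 2)
S_6 = 20(1 - 64) / (-1)
S_6 = 1260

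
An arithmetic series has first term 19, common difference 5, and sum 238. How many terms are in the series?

Using S = n/2 × [2a + (n-1)d]
238 = n/2 × [2(19) + (n-1)(5)]
238 = n/2 × [38 + 5n - 5]
476 = n × [33 + 5n]
5n² + (33)n - 476 = 0
Discriminant: Δ = (33)² - 4(5)(-476) = 1089 + 9520 = 10609
√Δ = 103
n = [-(33) + √Δ] / (2·5) = (-33 + 103) / 10 = 70 / 10 = 7
(The negative root is discarded since n must be a positive integer.)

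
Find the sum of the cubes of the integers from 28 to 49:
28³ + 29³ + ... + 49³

Use ∑_{k=1}^{n} k³ = [n(n+1)/2]², then subtract the first 27 terms.
∑_{k=1}^{49} k³ = [49×50/2]² = 1225² = 1500625
∑_{k=1}^{27} k³ = [27×28/2]² = 378² = 142884
∑_{k=28}^{49} k³ = 1500625 - 142884 = 1357741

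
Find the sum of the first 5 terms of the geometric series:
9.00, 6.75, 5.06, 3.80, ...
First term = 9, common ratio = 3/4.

Sₙ = a(1 - rⁿ) / (1 - r)
S_5 = 9(1 - (3/4)^5) / (1 - (3/4))
S_5 = 9(1 - (243/1024)) / (1/4)
S_5 = 7029/256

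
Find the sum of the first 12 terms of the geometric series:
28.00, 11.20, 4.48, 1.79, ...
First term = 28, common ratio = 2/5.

Sₙ = a(1 - rⁿ) / (1 - r)
S_12 = 28(1 - (2/5)^12) / (1 - (2/5))
S_12 = 28(1 - (4096/244140625)) / (3/5)
S_12 = 2278607604/48828125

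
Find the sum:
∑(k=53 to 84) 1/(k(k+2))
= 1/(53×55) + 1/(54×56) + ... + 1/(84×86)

Partial fractions: 1/(k(k+2)) = (1/2)[1/k - 1/(k+2)]
Telescoping leaves the first two and last two terms:
= (1/2)[1/53 + 1/54 - 1/85 - 1/86]
= 36596/5230305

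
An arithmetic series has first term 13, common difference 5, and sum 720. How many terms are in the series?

Using S = n/2 × [2a + (n-1)d]
720 = n/2 × [2(13) + (n-1)(5)]
720 = n/2 × [26 + 5n - 5]
1440 = n × [21 + 5n]
5n² + (21)n - 1440 = 0
Discriminant: Δ = (21)² - 4(5)(-1440) = 441 + 28800 = 29241
√Δ = 171
n = [-(21) + √Δ] / (2·5) = (-21 + 171) / 10 = 150 / 10 = 15
(The negative root is discarded since n must be a positive integer.)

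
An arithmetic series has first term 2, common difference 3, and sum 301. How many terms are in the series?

Using S = n/2 × [2a + (n-1)d]
301 = n/2 × [2(2) + (n-1)(3)]
301 = n/2 × [4 + 3n - 3]
602 = n × [1 + 3n]
3n² + (1)n - 602 = 0
Discriminant: Δ = (1)² - 4(3)(-602) = 1 + 7224 = 7225
√Δ = 85
n = [-(1) + √Δ] / (2·3) = (-1 + 85) / 6 = 84 / 6 = 14
(The negative root is discarded since n must be a positive integer.)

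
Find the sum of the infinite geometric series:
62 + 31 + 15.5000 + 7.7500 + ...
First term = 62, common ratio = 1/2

For |r| < 1, S = a / (1 - r)
S = 62 / (1 - (1/2))
S = 62 / (1/2)
S = 124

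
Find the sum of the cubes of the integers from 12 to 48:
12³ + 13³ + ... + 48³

Use ∑_{k=1}^{n} k³ = [n(n+1)/2]², then subtract the first 11 terms.
∑_{k=1}^{48} k³ = [48×49/2]² = 1176² = 1382976
∑_{k=1}^{11} k³ = [11×12/2]² = 66² = 4356
∑_{k=12}^{48} k³ = 1382976 - 4356 = 1378620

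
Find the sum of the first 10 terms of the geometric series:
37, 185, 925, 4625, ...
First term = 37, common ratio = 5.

Sₙ = a(1 - rⁿ) / (1 - r)
S_10 = 37(1 - 5^10) / (1 - 5)
S_10 = 37(1 - 9765625) / (-4)
S_10 = 90332022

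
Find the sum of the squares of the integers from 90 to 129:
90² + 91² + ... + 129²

Use ∑_{k=1}^{n} k² = n(n+1)(2n+1)/6, then subtract the first 89 terms.
∑_{k=1}^{129} k² = 129×130×259/6 = 723905
∑_{k=1}^{89} k² = 89×90×179/6 = 238965
∑_{k=90}^{129} k² = 723905 - 238965 = 484940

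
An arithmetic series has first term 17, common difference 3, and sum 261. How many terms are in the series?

Using S = n/2 × [2a + (n-1)d]
261 = n/2 × [2(17) + (n-1)(3)]
261 = n/2 × [34 + 3n - 3]
522 = n × [31 + 3n]
3n² + (31)n - 522 = 0
Discriminant: Δ = (31)² - 4(3)(-522) = 961 + 6264 = 7225
√Δ = 85
n = [-(31) + √Δ] / (2·3) = (-31 + 85) / 6 = 54 / 6 = 9
(The negative root is discarded since n must be a positive integer.)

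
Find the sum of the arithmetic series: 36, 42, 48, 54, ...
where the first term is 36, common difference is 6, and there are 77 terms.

Sₙ = n/2 × (first + last)
Last term = a + (n-1)d = 36 + (77-1)×6 = 492
S_77 = 77/2 × (36 + 492)
S_77 = 77/2 × 528 = 20328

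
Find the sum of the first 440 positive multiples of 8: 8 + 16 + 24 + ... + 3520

Factor out 8: = 8(1 + 2 + ... + 440) = 8 × n(n+1)/2
= 8 × 440×441/2
= 8 × 97020
= 776160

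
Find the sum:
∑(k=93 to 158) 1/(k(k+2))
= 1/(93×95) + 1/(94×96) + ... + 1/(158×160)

Partial fractions: 1/(k(k+2)) = (1/2)[1/k - 1/(k+2)]
Telescoping leaves the first two and last two terms:
= (1/2)[1/93 + 1/94 - 1/159 - 1/160]
= 328097/74132160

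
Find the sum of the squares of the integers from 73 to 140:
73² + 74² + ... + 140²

Use ∑_{k=1}^{n} k² = n(n+1)(2n+1)/6, then subtract the first 72 terms.
∑_{k=1}^{140} k² = 140×141×281/6 = 924490
∑_{k=1}^{72} k² = 72×73×145/6 = 127020
∑_{k=73}^{140} k² = 924490 - 127020 = 797470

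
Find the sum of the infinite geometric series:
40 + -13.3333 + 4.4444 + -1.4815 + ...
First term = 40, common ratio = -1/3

For |r| < 1, S = a / (1 - r)
S = 40 / (1 - (-1/3))
S = 40 / (4/3)
S = 30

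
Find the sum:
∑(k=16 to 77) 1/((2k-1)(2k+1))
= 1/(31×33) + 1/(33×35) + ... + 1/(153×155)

Partial fractions: 1/((2k-1)(2k+1)) = (1/2)[1/(2k-1) - 1/(2k+1)]
The series telescopes:
= (1/2)[1/31 - 1/155]
= 2/155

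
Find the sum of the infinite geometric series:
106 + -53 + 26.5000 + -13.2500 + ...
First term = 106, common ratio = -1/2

For |r| < 1, S = a / (1 - r)
S = 106 / (1 - (-1/2))
S = 106 / (3/2)
S = 212/3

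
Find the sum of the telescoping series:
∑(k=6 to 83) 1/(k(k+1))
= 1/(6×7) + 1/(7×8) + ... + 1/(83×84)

Partial fractions: 1/(k(k+1)) = 1/k - 1/(k+1)
The series telescopes:
= (1/6 - 1/7) + (1/7 - 1/8) + ... + (1/83 - 1/84)
= 1/6 - 1/84
= 13/84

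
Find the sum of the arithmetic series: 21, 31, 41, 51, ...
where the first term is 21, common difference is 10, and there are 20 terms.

Sₙ = n/2 × (first + last)
Last term = a + (n-1)d = 21 + (20-1)×10 = 211
S_20 = 20/2 × (21 + 211)
S_20 = 20/2 × 232 = 2320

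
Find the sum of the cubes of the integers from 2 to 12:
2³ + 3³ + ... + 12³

Use ∑_{k=1}^{n} k³ = [n(n+1)/2]², then subtract the first 1 terms.
∑_{k=1}^{12} k³ = [12×13/2]² = 78² = 6084
∑_{k=1}^{1} k³ = [1×2/2]² = 1² = 1
∑_{k=2}^{12} k³ = 6084 - 1 = 6083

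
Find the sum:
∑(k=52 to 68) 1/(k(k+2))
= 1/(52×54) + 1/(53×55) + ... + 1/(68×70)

Partial fractions: 1/(k(k+2)) = (1/2)[1/k - 1/(k+2)]
Telescoping leaves the first two and last two terms:
= (1/2)[1/52 + 1/53 - 1/69 - 1/70]
= 62033/13311480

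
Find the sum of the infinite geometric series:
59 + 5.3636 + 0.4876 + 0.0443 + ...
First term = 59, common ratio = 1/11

For |r| < 1, S = a / (1 - r)
S = 59 / (1 - (1/11))
S = 59 / (10/11)
S = 649/10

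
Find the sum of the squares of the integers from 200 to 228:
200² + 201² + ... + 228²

Use ∑_{k=1}^{n} k² = n(n+1)(2n+1)/6, then subtract the first 199 terms.
∑_{k=1}^{228} k² = 228×229×457/6 = 3976814
∑_{k=1}^{199} k² = 199×200×399/6 = 2646700
∑_{k=200}^{228} k² = 3976814 - 2646700 = 1330114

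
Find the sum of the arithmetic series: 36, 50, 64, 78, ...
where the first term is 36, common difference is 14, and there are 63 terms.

Sₙ = n/2 × (first + last)
Last term = a + (n-1)d = 36 + (63-1)×14 = 904
S_63 = 63/2 × (36 + 904)
S_63 = 63/2 × 940 = 29610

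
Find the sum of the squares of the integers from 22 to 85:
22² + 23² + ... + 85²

Use ∑_{k=1}^{n} k² = n(n+1)(2n+1)/6, then subtract the first 21 terms.
∑_{k=1}^{85} k² = 85×86×171/6 = 208335
∑_{k=1}^{21} k² = 21×22×43/6 = 3311
∑_{k=22}^{85} k² = 208335 - 3311 = 205024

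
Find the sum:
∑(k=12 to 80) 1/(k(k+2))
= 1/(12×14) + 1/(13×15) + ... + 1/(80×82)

Partial fractions: 1/(k(k+2)) = (1/2)[1/k - 1/(k+2)]
Telescoping leaves the first two and last two terms:
= (1/2)[1/12 + 1/13 - 1/81 - 1/82]
= 23437/345384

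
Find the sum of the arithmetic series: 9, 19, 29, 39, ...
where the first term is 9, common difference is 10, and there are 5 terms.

Sₙ = n/2 × (first + last)
Last term = a + (n-1)d = 9 + (5-1)×10 = 49
S_5 = 5/2 × (9 + 49)
S_5 = 5/2 × 58 = 145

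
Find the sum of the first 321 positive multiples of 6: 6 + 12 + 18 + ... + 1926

Factor out 6: = 6(1 + 2 + ... + 321) = 6 × n(n+1)/2
= 6 × 321×322/2
= 6 × 51681
= 310086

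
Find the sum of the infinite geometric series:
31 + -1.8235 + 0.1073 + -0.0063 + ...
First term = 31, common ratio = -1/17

For |r| < 1, S = a / (1 - r)
S = 31 / (1 - (-1/17))
S = 31 / (18/17)
S = 527/18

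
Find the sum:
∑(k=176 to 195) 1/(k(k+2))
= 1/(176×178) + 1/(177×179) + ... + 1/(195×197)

Partial fractions: 1/(k(k+2)) = (1/2)[1/k - 1/(k+2)]
Telescoping leaves the first two and last two terms:
= (1/2)[1/176 + 1/177 - 1/196 - 1/197]
= 346825/601420512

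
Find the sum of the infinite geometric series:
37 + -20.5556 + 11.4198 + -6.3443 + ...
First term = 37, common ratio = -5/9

For |r| < 1, S = a / (1 - r)
S = 37 / (1 - (-5/9))
S = 37 / (14/9)
S = 333/14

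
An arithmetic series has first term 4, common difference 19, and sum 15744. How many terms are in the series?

Using S = n/2 × [2a + (n-1)d]
15744 = n/2 × [2(4) + (n-1)(19)]
15744 = n/2 × [8 + 19n - 19]
31488 = n × [-11 + 19n]
19n² + (-11)n - 31488 = 0
Discriminant: Δ = (-11)² - 4(19)(-31488) = 121 + 2393088 = 2393209
√Δ = 1547
n = [-(-11) + √Δ] / (2·19) = (11 + 1547) / 38 = 1558 / 38 = 41
(The negative root is discarded since n must be a positive integer.)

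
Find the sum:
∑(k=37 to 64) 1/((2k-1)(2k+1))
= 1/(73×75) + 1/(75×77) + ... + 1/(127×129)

Partial fractions: 1/((2k-1)(2k+1)) = (1/2)[1/(2k-1) - 1/(2k+1)]
The series telescopes:
= (1/2)[1/73 - 1/129]
= 28/9417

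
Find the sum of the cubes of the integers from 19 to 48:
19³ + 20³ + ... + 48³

Use ∑_{k=1}^{n} k³ = [n(n+1)/2]², then subtract the first 18 terms.
∑_{k=1}^{48} k³ = [48×49/2]² = 1176² = 1382976
∑_{k=1}^{18} k³ = [18×19/2]² = 171² = 29241
∑_{k=19}^{48} k³ = 1382976 - 29241 = 1353735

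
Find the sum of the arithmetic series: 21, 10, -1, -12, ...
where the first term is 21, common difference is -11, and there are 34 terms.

Sₙ = n/2 × (first + last)
Last term = a + (n-1)d = 21 + (34-1)×(-11) = -342
S_34 = 34/2 × (21 + (-342))
S_34 = 34/2 × (-321) = -5457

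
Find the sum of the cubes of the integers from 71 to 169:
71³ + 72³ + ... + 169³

Use ∑_{k=1}^{n} k³ = [n(n+1)/2]², then subtract the first 70 terms.
∑_{k=1}^{169} k³ = [169×170/2]² = 14365² = 206353225
∑_{k=1}^{70} k³ = [70×71/2]² = 2485² = 6175225
∑_{k=71}^{169} k³ = 206353225 - 6175225 = 200178000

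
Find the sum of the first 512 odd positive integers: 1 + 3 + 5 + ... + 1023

Sum of first n odd numbers = n²
= 512²
= 262144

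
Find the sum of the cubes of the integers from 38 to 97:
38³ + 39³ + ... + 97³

Use ∑_{k=1}^{n} k³ = [n(n+1)/2]², then subtract the first 37 terms.
∑_{k=1}^{97} k³ = [97×98/2]² = 4753² = 22591009
∑_{k=1}^{37} k³ = [37×38/2]² = 703² = 494209
∑_{k=38}^{97} k³ = 22591009 - 494209 = 22096800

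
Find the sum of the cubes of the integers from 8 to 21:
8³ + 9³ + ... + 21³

Use ∑_{k=1}^{n} k³ = [n(n+1)/2]², then subtract the first 7 terms.
∑_{k=1}^{21} k³ = [21×22/2]² = 231² = 53361
∑_{k=1}^{7} k³ = [7×8/2]² = 28² = 784
∑_{k=8}^{21} k³ = 53361 - 784 = 52577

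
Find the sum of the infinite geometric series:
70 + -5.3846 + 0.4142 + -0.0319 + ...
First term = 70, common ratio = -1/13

For |r| < 1, S = a / (1 - r)
S = 70 / (1 - (-1/13))
S = 70 / (14/13)
S = 65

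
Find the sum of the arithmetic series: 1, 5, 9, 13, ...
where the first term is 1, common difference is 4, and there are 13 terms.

Sₙ = n/2 × (first + last)
Last term = a + (n-1)d = 1 + (13-1)×4 = 49
S_13 = 13/2 × (1 + 49)
S_13 = 13/2 × 50 = 325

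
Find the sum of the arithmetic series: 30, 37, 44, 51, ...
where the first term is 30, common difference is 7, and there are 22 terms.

Sₙ = n/2 × (first + last)
Last term = a + (n-1)d = 30 + (22-1)×7 = 177
S_22 = 22/2 × (30 + 177)
S_22 = 22/2 × 207 = 2277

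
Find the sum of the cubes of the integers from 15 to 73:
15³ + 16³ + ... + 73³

Use ∑_{k=1}^{n} k³ = [n(n+1)/2]², then subtract the first 14 terms.
∑_{k=1}^{73} k³ = [73×74/2]² = 2701² = 7295401
∑_{k=1}^{14} k³ = [14×15/2]² = 105² = 11025
∑_{k=15}^{73} k³ = 7295401 - 11025 = 7284376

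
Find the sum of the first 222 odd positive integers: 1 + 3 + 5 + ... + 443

Sum of first n odd numbers = n²
= 222²
= 49284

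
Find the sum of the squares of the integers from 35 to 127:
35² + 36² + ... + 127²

Use ∑_{k=1}^{n} k² = n(n+1)(2n+1)/6, then subtract the first 34 terms.
∑_{k=1}^{127} k² = 127×128×255/6 = 690880
∑_{k=1}^{34} k² = 34×35×69/6 = 13685
∑_{k=35}^{127} k² = 690880 - 13685 = 677195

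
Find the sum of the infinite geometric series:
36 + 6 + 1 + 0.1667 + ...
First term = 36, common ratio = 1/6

For |r| < 1, S = a / (1 - r)
S = 36 / (1 - (1/6))
S = 36 / (5/6)
S = 216/5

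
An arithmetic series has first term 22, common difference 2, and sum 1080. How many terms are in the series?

Using S = n/2 × [2a + (n-1)d]
1080 = n/2 × [2(22) + (n-1)(2)]
1080 = n/2 × [44 + 2n - 2]
2160 = n × [42 + 2n]
2n² + (42)n - 2160 = 0
Discriminant: Δ = (42)² - 4(2)(-2160) = 1764 + 17280 = 19044
√Δ = 138
n = [-(42) + √Δ] / (2·2) = (-42 + 138) / 4 = 96 / 4 = 24
(The negative root is discarded since n must be a positive integer.)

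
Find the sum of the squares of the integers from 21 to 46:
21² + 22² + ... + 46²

Use ∑_{k=1}^{n} k² = n(n+1)(2n+1)/6, then subtract the first 20 terms.
∑_{k=1}^{46} k² = 46×47×93/6 = 33511
∑_{k=1}^{20} k² = 20×21×41/6 = 2870
∑_{k=21}^{46} k² = 33511 - 2870 = 30641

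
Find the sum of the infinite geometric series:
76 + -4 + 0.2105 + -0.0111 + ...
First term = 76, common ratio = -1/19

For |r| < 1, S = a / (1 - r)
S = 76 / (1 - (-1/19))
S = 76 / (20/19)
S = 361/5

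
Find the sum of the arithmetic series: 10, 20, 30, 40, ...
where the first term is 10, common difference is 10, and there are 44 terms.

Sₙ = n/2 × (first + last)
Last term = a + (n-1)d = 10 + (44-1)×10 = 440
S_44 = 44/2 × (10 + 440)
S_44 = 44/2 × 450 = 9900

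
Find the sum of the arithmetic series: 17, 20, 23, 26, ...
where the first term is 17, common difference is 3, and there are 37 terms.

Sₙ = n/2 × (first + last)
Last term = a + (n-1)d = 17 + (37-1)×3 = 125
S_37 = 37/2 × (17 + 125)
S_37 = 37/2 × 142 = 2627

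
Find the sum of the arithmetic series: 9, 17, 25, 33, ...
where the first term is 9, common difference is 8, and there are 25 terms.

Sₙ = n/2 × (first + last)
Last term = a + (n-1)d = 9 + (25-1)×8 = 201
S_25 = 25/2 × (9 + 201)
S_25 = 25/2 × 210 = 2625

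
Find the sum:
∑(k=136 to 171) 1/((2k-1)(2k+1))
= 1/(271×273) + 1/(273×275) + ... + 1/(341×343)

Partial fractions: 1/((2k-1)(2k+1)) = (1/2)[1/(2k-1) - 1/(2k+1)]
The series telescopes:
= (1/2)[1/271 - 1/343]
= 36/92953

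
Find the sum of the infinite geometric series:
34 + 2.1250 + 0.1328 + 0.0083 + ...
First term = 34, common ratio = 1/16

For |r| < 1, S = a / (1 - r)
S = 34 / (1 - (1/16))
S = 34 / (15/16)
S = 544/15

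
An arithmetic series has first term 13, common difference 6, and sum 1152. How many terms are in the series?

Using S = n/2 × [2a + (n-1)d]
1152 = n/2 × [2(13) + (n-1)(6)]
1152 = n/2 × [26 + 6n - 6]
2304 = n × [20 + 6n]
6n² + (20)n - 2304 = 0
Discriminant: Δ = (20)² - 4(6)(-2304) = 400 + 55296 = 55696
√Δ = 236
n = [-(20) + √Δ] / (2·6) = (-20 + 236) / 12 = 216 / 12 = 18
(The negative root is discarded since n must be a positive integer.)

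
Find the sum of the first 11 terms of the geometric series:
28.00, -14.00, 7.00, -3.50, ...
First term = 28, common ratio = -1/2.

Sₙ = a(1 - rⁿ) / (1 - r)
S_11 = 28(1 - (-1/2)^11) / (1 - (-1/2))
S_11 = 28(1 - (-1/2048)) / (3/2)
S_11 = 4781/256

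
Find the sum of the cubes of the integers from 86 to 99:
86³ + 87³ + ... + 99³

Use ∑_{k=1}^{n} k³ = [n(n+1)/2]², then subtract the first 85 terms.
∑_{k=1}^{99} k³ = [99×100/2]² = 4950² = 24502500
∑_{k=1}^{85} k³ = [85×86/2]² = 3655² = 13359025
∑_{k=86}^{99} k³ = 24502500 - 13359025 = 11143475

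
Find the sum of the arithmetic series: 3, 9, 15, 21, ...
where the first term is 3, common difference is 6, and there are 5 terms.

Sₙ = n/2 × (first + last)
Last term = a + (n-1)d = 3 + (5-1)×6 = 27
S_5 = 5/2 × (3 + 27)
S_5 = 5/2 × 30 = 75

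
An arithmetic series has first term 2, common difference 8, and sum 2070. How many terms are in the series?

Using S = n/2 × [2a + (n-1)d]
2070 = n/2 × [2(2) + (n-1)(8)]
2070 = n/2 × [4 + 8n - 8]
4140 = n × [-4 + 8n]
8n² + (-4)n - 4140 = 0
Discriminant: Δ = (-4)² - 4(8)(-4140) = 16 + 132480 = 132496
√Δ = 364
n = [-(-4) + √Δ] / (2·8) = (4 + 364) / 16 = 368 / 16 = 23
(The negative root is discarded since n must be a positive integer.)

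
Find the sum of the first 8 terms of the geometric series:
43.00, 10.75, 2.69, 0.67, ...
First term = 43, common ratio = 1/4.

Sₙ = a(1 - rⁿ) / (1 - r)
S_8 = 43(1 - (1/4)^8) / (1 - (1/4))
S_8 = 43(1 - (1/65536)) / (3/4)
S_8 = 939335/16384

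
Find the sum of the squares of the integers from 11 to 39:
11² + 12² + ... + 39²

Use ∑_{k=1}^{n} k² = n(n+1)(2n+1)/6, then subtract the first 10 terms.
∑_{k=1}^{39} k² = 39×40×79/6 = 20540
∑_{k=1}^{10} k² = 10×11×21/6 = 385
∑_{k=11}^{39} k² = 20540 - 385 = 20155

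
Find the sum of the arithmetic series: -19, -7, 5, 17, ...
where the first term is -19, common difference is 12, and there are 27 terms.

Sₙ = n/2 × (first + last)
Last term = a + (n-1)d = -19 + (27-1)×12 = 293
S_27 = 27/2 × (-19 + 293)
S_27 = 27/2 × 274 = 3699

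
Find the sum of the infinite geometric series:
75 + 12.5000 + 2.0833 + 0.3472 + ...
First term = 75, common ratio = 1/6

For |r| < 1, S = a / (1 - r)
S = 75 / (1 - (1/6))
S = 75 / (5/6)
S = 90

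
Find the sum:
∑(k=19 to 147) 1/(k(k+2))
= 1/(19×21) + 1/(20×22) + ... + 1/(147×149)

Partial fractions: 1/(k(k+2)) = (1/2)[1/k - 1/(k+2)]
Telescoping leaves the first two and last two terms:
= (1/2)[1/19 + 1/20 - 1/148 - 1/149]
= 23349/523735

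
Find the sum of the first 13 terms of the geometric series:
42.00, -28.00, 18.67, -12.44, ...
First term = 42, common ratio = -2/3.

Sₙ = a(1 - rⁿ) / (1 - r)
S_13 = 42(1 - (-2/3)^13) / (1 - (-2/3))
S_13 = 42(1 - (-8192/1594323)) / (5/3)
S_13 = 4487042/177147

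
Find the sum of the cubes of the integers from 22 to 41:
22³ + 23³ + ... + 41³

Use ∑_{k=1}^{n} k³ = [n(n+1)/2]², then subtract the first 21 terms.
∑_{k=1}^{41} k³ = [41×42/2]² = 861² = 741321
∑_{k=1}^{21} k³ = [21×22/2]² = 231² = 53361
∑_{k=22}^{41} k³ = 741321 - 53361 = 687960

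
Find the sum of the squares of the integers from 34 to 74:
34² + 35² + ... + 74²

Use ∑_{k=1}^{n} k² = n(n+1)(2n+1)/6, then subtract the first 33 terms.
∑_{k=1}^{74} k² = 74×75×149/6 = 137825
∑_{k=1}^{33} k² = 33×34×67/6 = 12529
∑_{k=34}^{74} k² = 137825 - 12529 = 125296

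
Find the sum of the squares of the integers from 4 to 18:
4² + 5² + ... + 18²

Use ∑_{k=1}^{n} k² = n(n+1)(2n+1)/6, then subtract the first 3 terms.
∑_{k=1}^{18} k² = 18×19×37/6 = 2109
∑_{k=1}^{3} k² = 3×4×7/6 = 14
∑_{k=4}^{18} k² = 2109 - 14 = 2095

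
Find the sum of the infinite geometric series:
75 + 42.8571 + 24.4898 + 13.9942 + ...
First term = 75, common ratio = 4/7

For |r| < 1, S = a / (1 - r)
S = 75 / (1 - (4/7))
S = 75 / (3/7)
S = 175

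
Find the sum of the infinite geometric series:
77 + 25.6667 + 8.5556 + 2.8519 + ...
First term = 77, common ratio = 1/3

For |r| < 1, S = a / (1 - r)
S = 77 / (1 - (1/3))
S = 77 / (2/3)
S = 231/2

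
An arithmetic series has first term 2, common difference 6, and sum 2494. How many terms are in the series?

Using S = n/2 × [2a + (n-1)d]
2494 = n/2 × [2(2) + (n-1)(6)]
2494 = n/2 × [4 + 6n - 6]
4988 = n × [-2 + 6n]
6n² + (-2)n - 4988 = 0
Discriminant: Δ = (-2)² - 4(6)(-4988) = 4 + 119712 = 119716
√Δ = 346
n = [-(-2) + √Δ] / (2·6) = (2 + 346) / 12 = 348 / 12 = 29
(The negative root is discarded since n must be a positive integer.)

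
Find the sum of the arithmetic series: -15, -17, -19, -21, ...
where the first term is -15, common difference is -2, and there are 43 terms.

Sₙ = n/2 × (first + last)
Last term = a + (n-1)d = -15 + (43-1)×(-2) = -99
S_43 = 43/2 × (-15 + (-99))
S_43 = 43/2 × (-114) = -2451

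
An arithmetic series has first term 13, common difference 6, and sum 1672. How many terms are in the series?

Using S = n/2 × [2a + (n-1)d]
1672 = n/2 × [2(13) + (n-1)(6)]
1672 = n/2 × [26 + 6n - 6]
3344 = n × [20 + 6n]
6n² + (20)n - 3344 = 0
Discriminant: Δ = (20)² - 4(6)(-3344) = 400 + 80256 = 80656
√Δ = 284
n = [-(20) + √Δ] / (2·6) = (-20 + 284) / 12 = 264 / 12 = 22
(The negative root is discarded since n must be a positive integer.)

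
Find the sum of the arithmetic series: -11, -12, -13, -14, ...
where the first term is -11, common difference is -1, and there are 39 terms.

Sₙ = n/2 × (first + last)
Last term = a + (n-1)d = -11 + (39-1)×(-1) = -49
S_39 = 39/2 × (-11 + (-49))
S_39 = 39/2 × (-60) = -1170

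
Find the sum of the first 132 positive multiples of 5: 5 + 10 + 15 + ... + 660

Factor out 5: = 5(1 + 2 + ... + 132) = 5 × n(n+1)/2
= 5 × 132×133/2
= 5 × 8778
= 43890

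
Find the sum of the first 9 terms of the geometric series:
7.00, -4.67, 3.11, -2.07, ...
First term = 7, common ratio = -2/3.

Sₙ = a(1 - rⁿ) / (1 - r)
S_9 = 7(1 - (-2/3)^9) / (1 - (-2/3))
S_9 = 7(1 - (-512/19683)) / (5/3)
S_9 = 28273/6561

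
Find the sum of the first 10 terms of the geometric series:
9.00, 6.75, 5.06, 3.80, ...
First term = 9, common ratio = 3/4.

Sₙ = a(1 - rⁿ) / (1 - r)
S_10 = 9(1 - (3/4)^10) / (1 - (3/4))
S_10 = 9(1 - (59049/1048576)) / (1/4)
S_10 = 8905743/262144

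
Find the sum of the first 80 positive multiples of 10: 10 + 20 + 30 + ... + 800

Factor out 10: = 10(1 + 2 + ... + 80) = 10 × n(n+1)/2
= 10 × 80×81/2
= 10 × 3240
= 32400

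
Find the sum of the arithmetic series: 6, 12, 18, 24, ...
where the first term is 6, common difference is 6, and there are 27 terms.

Sₙ = n/2 × (first + last)
Last term = a + (n-1)d = 6 + (27-1)×6 = 162
S_27 = 27/2 × (6 + 162)
S_27 = 27/2 × 168 = 2268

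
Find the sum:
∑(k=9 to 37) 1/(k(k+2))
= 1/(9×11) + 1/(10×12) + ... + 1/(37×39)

Partial fractions: 1/(k(k+2)) = (1/2)[1/k - 1/(k+2)]
Telescoping leaves the first two and last two terms:
= (1/2)[1/9 + 1/10 - 1/38 - 1/39]
= 1769/22230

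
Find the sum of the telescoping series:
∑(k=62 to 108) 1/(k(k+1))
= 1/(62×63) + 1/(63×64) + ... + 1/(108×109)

Partial fractions: 1/(k(k+1)) = 1/k - 1/(k+1)
The series telescopes:
= (1/62 - 1/63) + (1/63 - 1/64) + ... + (1/108 - 1/109)
= 1/62 - 1/109
= 47/6758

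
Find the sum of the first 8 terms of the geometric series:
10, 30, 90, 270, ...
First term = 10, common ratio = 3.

Sₙ = a(1 - rⁿ) / (1 - r)
S_8 = 10(1 - 3^8) / (1 - 3)
S_8 = 10(1 - 6561) / (-2)
S_8 = 32800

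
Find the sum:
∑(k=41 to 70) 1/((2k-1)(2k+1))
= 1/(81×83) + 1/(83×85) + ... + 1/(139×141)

Partial fractions: 1/((2k-1)(2k+1)) = (1/2)[1/(2k-1) - 1/(2k+1)]
The series telescopes:
= (1/2)[1/81 - 1/141]
= 10/3807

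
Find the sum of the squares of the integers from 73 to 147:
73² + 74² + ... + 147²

Use ∑_{k=1}^{n} k² = n(n+1)(2n+1)/6, then subtract the first 72 terms.
∑_{k=1}^{147} k² = 147×148×295/6 = 1069670
∑_{k=1}^{72} k² = 72×73×145/6 = 127020
∑_{k=73}^{147} k² = 1069670 - 127020 = 942650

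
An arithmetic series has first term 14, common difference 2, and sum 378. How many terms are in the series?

Using S = n/2 × [2a + (n-1)d]
378 = n/2 × [2(14) + (n-1)(2)]
378 = n/2 × [28 + 2n - 2]
756 = n × [26 + 2n]
2n² + (26)n - 756 = 0
Discriminant: Δ = (26)² - 4(2)(-756) = 676 + 6048 = 6724
√Δ = 82
n = [-(26) + √Δ] / (2·2) = (-26 + 82) / 4 = 56 / 4 = 14
(The negative root is discarded since n must be a positive integer.)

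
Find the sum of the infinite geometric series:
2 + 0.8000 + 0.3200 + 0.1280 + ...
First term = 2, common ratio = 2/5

For |r| < 1, S = a / (1 - r)
S = 2 / (1 - (2/5))
S = 2 / (3/5)
S = 10/3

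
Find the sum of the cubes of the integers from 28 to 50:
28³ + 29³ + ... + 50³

Use ∑_{k=1}^{n} k³ = [n(n+1)/2]², then subtract the first 27 terms.
∑_{k=1}^{50} k³ = [50×51/2]² = 1275² = 1625625
∑_{k=1}^{27} k³ = [27×28/2]² = 378² = 142884
∑_{k=28}^{50} k³ = 1625625 - 142884 = 1482741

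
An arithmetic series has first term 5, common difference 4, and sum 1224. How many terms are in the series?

Using S = n/2 × [2a + (n-1)d]
1224 = n/2 × [2(5) + (n-1)(4)]
1224 = n/2 × [10 + 4n - 4]
2448 = n × [6 + 4n]
4n² + (6)n - 2448 = 0
Discriminant: Δ = (6)² - 4(4)(-2448) = 36 + 39168 = 39204
√Δ = 198
n = [-(6) + √Δ] / (2·4) = (-6 + 198) / 8 = 192 / 8 = 24
(The negative root is discarded since n must be a positive integer.)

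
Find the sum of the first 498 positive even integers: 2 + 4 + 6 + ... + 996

Sum of first n even numbers = n(n+1)
= 498×499
= 248502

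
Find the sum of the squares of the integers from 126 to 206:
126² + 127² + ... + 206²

Use ∑_{k=1}^{n} k² = n(n+1)(2n+1)/6, then subtract the first 125 terms.
∑_{k=1}^{206} k² = 206×207×413/6 = 2935191
∑_{k=1}^{125} k² = 125×126×251/6 = 658875
∑_{k=126}^{206} k² = 2935191 - 658875 = 2276316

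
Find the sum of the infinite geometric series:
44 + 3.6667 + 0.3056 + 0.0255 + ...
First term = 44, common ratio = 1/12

For |r| < 1, S = a / (1 - r)
S = 44 / (1 - (1/12))
S = 44 / (11/12)
S = 48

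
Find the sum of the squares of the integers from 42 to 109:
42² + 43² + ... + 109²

Use ∑_{k=1}^{n} k² = n(n+1)(2n+1)/6, then subtract the first 41 terms.
∑_{k=1}^{109} k² = 109×110×219/6 = 437635
∑_{k=1}^{41} k² = 41×42×83/6 = 23821
∑_{k=42}^{109} k² = 437635 - 23821 = 413814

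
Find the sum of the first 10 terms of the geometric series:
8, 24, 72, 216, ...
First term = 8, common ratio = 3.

Sₙ = a(1 - rⁿ) / (1 - r)
S_10 = 8(1 - 3^10) / (1 - 3)
S_10 = 8(1 - 59049) / (-2)
S_10 = 236192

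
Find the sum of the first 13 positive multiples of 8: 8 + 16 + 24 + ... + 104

Factor out 8: = 8(1 + 2 + ... + 13) = 8 × n(n+1)/2
= 8 × 13×14/2
= 8 × 91
= 728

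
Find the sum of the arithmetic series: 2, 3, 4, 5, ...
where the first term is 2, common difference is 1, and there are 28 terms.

Sₙ = n/2 × (first + last)
Last term = a + (n-1)d = 2 + (28-1)×1 = 29
S_28 = 28/2 × (2 + 29)
S_28 = 28/2 × 31 = 434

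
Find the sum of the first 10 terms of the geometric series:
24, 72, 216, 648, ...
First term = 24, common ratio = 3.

Sₙ = a(1 - rⁿ) / (1 - r)
S_10 = 24(1 - 3^10) / (1 - 3)
S_10 = 24(1 - 59049) / (-2)
S_10 = 708576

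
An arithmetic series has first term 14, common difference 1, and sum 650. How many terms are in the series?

Using S = n/2 × [2a + (n-1)d]
650 = n/2 × [2(14) + (n-1)(1)]
650 = n/2 × [28 + 1n - 1]
1300 = n × [27 + 1n]
1n² + (27)n - 1300 = 0
Discriminant: Δ = (27)² - 4(1)(-1300) = 729 + 5200 = 5929
√Δ = 77
n = [-(27) + √Δ] / (2·1) = (-27 + 77) / 2 = 50 / 2 = 25
(The negative root is discarded since n must be a positive integer.)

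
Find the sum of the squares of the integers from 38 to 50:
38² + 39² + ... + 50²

Use ∑_{k=1}^{n} k² = n(n+1)(2n+1)/6, then subtract the first 37 terms.
∑_{k=1}^{50} k² = 50×51×101/6 = 42925
∑_{k=1}^{37} k² = 37×38×75/6 = 17575
∑_{k=38}^{50} k² = 42925 - 17575 = 25350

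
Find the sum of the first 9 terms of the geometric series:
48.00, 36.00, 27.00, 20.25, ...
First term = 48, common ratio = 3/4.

Sₙ = a(1 - rⁿ) / (1 - r)
S_9 = 48(1 - (3/4)^9) / (1 - (3/4))
S_9 = 48(1 - (19683/262144)) / (1/4)
S_9 = 727383/4096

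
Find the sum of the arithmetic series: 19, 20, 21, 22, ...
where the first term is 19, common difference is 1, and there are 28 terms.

Sₙ = n/2 × (first + last)
Last term = a + (n-1)d = 19 + (28-1)×1 = 46
S_28 = 28/2 × (19 + 46)
S_28 = 28/2 × 65 = 910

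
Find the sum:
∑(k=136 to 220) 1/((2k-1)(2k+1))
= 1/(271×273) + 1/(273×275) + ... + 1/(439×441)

Partial fractions: 1/((2k-1)(2k+1)) = (1/2)[1/(2k-1) - 1/(2k+1)]
The series telescopes:
= (1/2)[1/271 - 1/441]
= 85/119511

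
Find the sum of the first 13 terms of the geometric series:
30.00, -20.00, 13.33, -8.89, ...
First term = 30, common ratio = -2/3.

Sₙ = a(1 - rⁿ) / (1 - r)
S_13 = 30(1 - (-2/3)^13) / (1 - (-2/3))
S_13 = 30(1 - (-8192/1594323)) / (5/3)
S_13 = 3205030/177147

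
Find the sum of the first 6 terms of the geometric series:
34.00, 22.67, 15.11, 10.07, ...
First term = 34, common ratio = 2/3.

Sₙ = a(1 - rⁿ) / (1 - r)
S_6 = 34(1 - (2/3)^6) / (1 - (2/3))
S_6 = 34(1 - (64/729)) / (1/3)
S_6 = 22610/243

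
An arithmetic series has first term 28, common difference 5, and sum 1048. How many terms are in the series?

Using S = n/2 × [2a + (n-1)d]
1048 = n/2 × [2(28) + (n-1)(5)]
1048 = n/2 × [56 + 5n - 5]
2096 = n × [51 + 5n]
5n² + (51)n - 2096 = 0
Discriminant: Δ = (51)² - 4(5)(-2096) = 2601 + 41920 = 44521
√Δ = 211
n = [-(51) + √Δ] / (2·5) = (-51 + 211) / 10 = 160 / 10 = 16
(The negative root is discarded since n must be a positive integer.)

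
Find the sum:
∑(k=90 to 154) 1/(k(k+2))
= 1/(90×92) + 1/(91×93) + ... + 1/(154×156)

Partial fractions: 1/(k(k+2)) = (1/2)[1/k - 1/(k+2)]
Telescoping leaves the first two and last two terms:
= (1/2)[1/90 + 1/91 - 1/155 - 1/156]
= 4691/1015560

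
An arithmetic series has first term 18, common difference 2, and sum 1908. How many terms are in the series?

Using S = n/2 × [2a + (n-1)d]
1908 = n/2 × [2(18) + (n-1)(2)]
1908 = n/2 × [36 + 2n - 2]
3816 = n × [34 + 2n]
2n² + (34)n - 3816 = 0
Discriminant: Δ = (34)² - 4(2)(-3816) = 1156 + 30528 = 31684
√Δ = 178
n = [-(34) + √Δ] / (2·2) = (-34 + 178) / 4 = 144 / 4 = 36
(The negative root is discarded since n must be a positive integer.)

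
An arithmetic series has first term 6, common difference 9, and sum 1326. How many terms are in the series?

Using S = n/2 × [2a + (n-1)d]
1326 = n/2 × [2(6) + (n-1)(9)]
1326 = n/2 × [12 + 9n - 9]
2652 = n × [3 + 9n]
9n² + (3)n - 2652 = 0
Discriminant: Δ = (3)² - 4(9)(-2652) = 9 + 95472 = 95481
√Δ = 309
n = [-(3) + √Δ] / (2·9) = (-3 + 309) / 18 = 306 / 18 = 17
(The negative root is discarded since n must be a positive integer.)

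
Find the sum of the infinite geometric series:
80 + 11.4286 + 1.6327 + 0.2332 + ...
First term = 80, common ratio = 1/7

For |r| < 1, S = a / (1 - r)
S = 80 / (1 - (1/7))
S = 80 / (6/7)
S = 280/3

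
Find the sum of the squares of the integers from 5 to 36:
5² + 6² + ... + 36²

Use ∑_{k=1}^{n} k² = n(n+1)(2n+1)/6, then subtract the first 4 terms.
∑_{k=1}^{36} k² = 36×37×73/6 = 16206
∑_{k=1}^{4} k² = 4×5×9/6 = 30
∑_{k=5}^{36} k² = 16206 - 30 = 16176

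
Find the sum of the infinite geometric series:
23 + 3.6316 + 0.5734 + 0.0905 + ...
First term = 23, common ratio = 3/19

For |r| < 1, S = a / (1 - r)
S = 23 / (1 - (3/19))
S = 23 / (16/19)
S = 437/16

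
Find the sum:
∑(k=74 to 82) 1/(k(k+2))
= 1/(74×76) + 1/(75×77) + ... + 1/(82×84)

Partial fractions: 1/(k(k+2)) = (1/2)[1/k - 1/(k+2)]
Telescoping leaves the first two and last two terms:
= (1/2)[1/74 + 1/75 - 1/83 - 1/84]
= 6221/4299400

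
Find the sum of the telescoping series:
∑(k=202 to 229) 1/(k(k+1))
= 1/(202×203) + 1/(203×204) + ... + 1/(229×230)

Partial fractions: 1/(k(k+1)) = 1/k - 1/(k+1)
The series telescopes:
= (1/202 - 1/203) + (1/203 - 1/204) + ... + (1/229 - 1/230)
= 1/202 - 1/230
= 7/11615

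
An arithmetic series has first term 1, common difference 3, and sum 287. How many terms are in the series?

Using S = n/2 × [2a + (n-1)d]
287 = n/2 × [2(1) + (n-1)(3)]
287 = n/2 × [2 + 3n - 3]
574 = n × [-1 + 3n]
3n² + (-1)n - 574 = 0
Discriminant: Δ = (-1)² - 4(3)(-574) = 1 + 6888 = 6889
√Δ = 83
n = [-(-1) + √Δ] / (2·3) = (1 + 83) / 6 = 84 / 6 = 14
(The negative root is discarded since n must be a positive integer.)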